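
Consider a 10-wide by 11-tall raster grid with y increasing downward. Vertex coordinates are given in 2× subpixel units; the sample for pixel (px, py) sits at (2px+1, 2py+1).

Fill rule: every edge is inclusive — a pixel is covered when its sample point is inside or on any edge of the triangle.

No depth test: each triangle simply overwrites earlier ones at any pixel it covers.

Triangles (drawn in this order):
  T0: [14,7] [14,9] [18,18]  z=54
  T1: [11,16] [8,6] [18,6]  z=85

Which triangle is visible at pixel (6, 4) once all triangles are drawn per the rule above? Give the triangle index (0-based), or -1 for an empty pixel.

T0:
  2·area = 8  (B↔C swapped to make it positive)
  edge (14, 7)→(18, 18): d=(4,11) inclusive
  edge (18, 18)→(14, 9): d=(-4,-9) inclusive
  edge (14, 9)→(14, 7): d=(0,-2) inclusive
    (7,5)@(15, 11): e=[5,1,2] → X
    (8,5)@(17, 11): e=[-17,19,6] → .
    (7,6)@(15, 13): e=[13,-7,2] → .
  covered (1 px):
    . . . . . . . . . .
    . . . . . . . . . .
    . . . . . . . . . .
    . . . . . . . . . .
    . . . . . . . . . .
    . . . . . . . X . .
    . . . . . . . . . .
    . . . . . . . . . .
    . . . . . . . . . .
    . . . . . . . . . .
    . . . . . . . . . .
T1:
  2·area = 100
  edge (11, 16)→(8, 6): d=(-3,-10) inclusive
  edge (8, 6)→(18, 6): d=(10,0) inclusive
  edge (18, 6)→(11, 16): d=(-7,10) inclusive
    (4,3)@(9, 7): e=[7,10,83] → X
    (5,3)@(11, 7): e=[27,10,63] → X
    (6,3)@(13, 7): e=[47,10,43] → X
    (7,3)@(15, 7): e=[67,10,23] → X
    (8,3)@(17, 7): e=[87,10,3] → X
    (9,3)@(19, 7): e=[107,10,-17] → .
    (4,4)@(9, 9): e=[1,30,69] → X
    (8,4)@(17, 9): e=[81,30,-11] → .
    (4,5)@(9, 11): e=[-5,50,55] → .
    (5,5)@(11, 11): e=[15,50,35] → X
    (7,5)@(15, 11): e=[55,50,-5] → .
    (5,6)@(11, 13): e=[9,70,21] → X
  covered (14 px):
    . . . . . . . . . .
    . . . . . . . . . .
    . . . . . . . . . .
    . . . . X X X X X .
    . . . . X X X X . .
    . . . . . X X . . .
    . . . . . X X . . .
    . . . . . X . . . .
    . . . . . . . . . .
    . . . . . . . . . .
    . . . . . . . . . .

Z-buffer (winner per pixel, '.' = empty):
  . . . . . . . . . .
  . . . . . . . . . .
  . . . . . . . . . .
  . . . . 1 1 1 1 1 .
  . . . . 1 1 1 1 . .
  . . . . . 1 1 0 . .
  . . . . . 1 1 . . .
  . . . . . 1 . . . .
  . . . . . . . . . .
  . . . . . . . . . .
  . . . . . . . . . .

Result: 1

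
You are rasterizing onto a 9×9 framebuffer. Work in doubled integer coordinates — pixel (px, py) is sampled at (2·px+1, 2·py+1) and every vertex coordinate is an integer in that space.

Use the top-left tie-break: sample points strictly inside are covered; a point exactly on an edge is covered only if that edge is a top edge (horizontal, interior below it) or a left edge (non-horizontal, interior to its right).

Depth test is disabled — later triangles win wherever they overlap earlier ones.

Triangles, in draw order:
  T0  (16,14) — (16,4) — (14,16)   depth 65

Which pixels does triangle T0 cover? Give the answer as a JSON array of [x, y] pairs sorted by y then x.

T0:
  2·area = 20  (B↔C swapped to make it positive)
  edge (16, 14)→(14, 16): d=(-2,2) right/bottom  bias=-1
  edge (14, 16)→(16, 4): d=(2,-12) top-left  bias=+0
  edge (16, 4)→(16, 14): d=(0,10) right/bottom  bias=-1
    (7,5)@(15, 11): e=[8,2,10] → █
    (8,5)@(17, 11): e=[4,26,-10] → ·
    (7,6)@(15, 13): e=[4,6,10] → █
    (8,6)@(17, 13): e=[0,30,-10] → ·  [on edge]
    (7,7)@(15, 15): e=[0,10,10] → ·  [on edge]
    (6,8)@(13, 17): e=[0,-10,30] → ·  [on edge]
  covered (2 px):
    · · · · · · · · ·
    · · · · · · · · ·
    · · · · · · · · ·
    · · · · · · · · ·
    · · · · · · · · ·
    · · · · · · · █ ·
    · · · · · · · █ ·
    · · · · · · · · ·
    · · · · · · · · ·

Final: [[7,5],[7,6]]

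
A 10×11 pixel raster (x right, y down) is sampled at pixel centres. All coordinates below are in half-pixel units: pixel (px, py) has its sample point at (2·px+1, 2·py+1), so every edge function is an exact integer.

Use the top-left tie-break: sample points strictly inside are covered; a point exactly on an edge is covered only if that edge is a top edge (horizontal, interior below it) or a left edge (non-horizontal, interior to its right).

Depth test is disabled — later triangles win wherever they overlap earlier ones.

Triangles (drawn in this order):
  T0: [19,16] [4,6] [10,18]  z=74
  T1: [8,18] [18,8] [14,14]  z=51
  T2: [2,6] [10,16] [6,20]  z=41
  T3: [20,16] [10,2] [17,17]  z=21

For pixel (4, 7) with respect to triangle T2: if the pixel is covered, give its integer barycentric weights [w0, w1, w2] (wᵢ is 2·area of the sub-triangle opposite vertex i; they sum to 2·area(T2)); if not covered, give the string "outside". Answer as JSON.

T0:
  2·area = 120  (B↔C swapped to make it positive)
  edge (19, 16)→(10, 18): d=(-9,2) right/bottom  bias=-1
  edge (10, 18)→(4, 6): d=(-6,-12) top-left  bias=+0
  edge (4, 6)→(19, 16): d=(15,10) right/bottom  bias=-1
    (2,3)@(5, 7): e=[109,6,5] → █
    (3,3)@(7, 7): e=[105,30,-15] → ·
    (2,4)@(5, 9): e=[91,-6,35] → ·
    (3,4)@(7, 9): e=[87,18,15] → █
    (4,4)@(9, 9): e=[83,42,-5] → ·
    (3,5)@(7, 11): e=[69,6,45] → █
    (4,5)@(9, 11): e=[65,30,25] → █
    (5,5)@(11, 11): e=[61,54,5] → █
    (6,5)@(13, 11): e=[57,78,-15] → ·
    (3,6)@(7, 13): e=[51,-6,75] → ·
    (4,6)@(9, 13): e=[47,18,55] → █
    (6,6)@(13, 13): e=[39,66,15] → █
  covered (15 px):
    · · · · · · · · · ·
    · · · · · · · · · ·
    · · · · · · · · · ·
    · · █ · · · · · · ·
    · · · █ · · · · · ·
    · · · █ █ █ · · · ·
    · · · · █ █ █ · · ·
    · · · · █ █ █ █ █ ·
    · · · · · █ █ · · ·
    · · · · · · · · · ·
    · · · · · · · · · ·
T1:
  2·area = 20
  edge (8, 18)→(18, 8): d=(10,-10) top-left  bias=+0
  edge (18, 8)→(14, 14): d=(-4,6) right/bottom  bias=-1
  edge (14, 14)→(8, 18): d=(-6,4) right/bottom  bias=-1
    (9,3)@(19, 7): e=[0,-2,22] → ·  [on edge]
    (8,4)@(17, 9): e=[0,2,18] → █  [on edge]
    (9,4)@(19, 9): e=[20,-10,10] → ·
    (7,5)@(15, 11): e=[0,6,14] → █  [on edge]
    (8,5)@(17, 11): e=[20,-6,6] → ·
    (6,6)@(13, 13): e=[0,10,10] → █  [on edge]
    (7,6)@(15, 13): e=[20,-2,2] → ·
    (5,7)@(11, 15): e=[0,14,6] → █  [on edge]
    (6,7)@(13, 15): e=[20,2,-2] → ·
    (4,8)@(9, 17): e=[0,18,2] → █  [on edge]
    (5,8)@(11, 17): e=[20,6,-6] → ·
    (3,9)@(7, 19): e=[0,22,-2] → ·  [on edge]
    (2,10)@(5, 21): e=[0,26,-6] → ·  [on edge]
  covered (5 px):
    · · · · · · · · · ·
    · · · · · · · · · ·
    · · · · · · · · · ·
    · · · · · · · · · ·
    · · · · · · · · █ ·
    · · · · · · · █ · ·
    · · · · · · █ · · ·
    · · · · · █ · · · ·
    · · · · █ · · · · ·
    · · · · · · · · · ·
    · · · · · · · · · ·
T2:
  2·area = 72
  edge (2, 6)→(10, 16): d=(8,10) right/bottom  bias=-1
  edge (10, 16)→(6, 20): d=(-4,4) right/bottom  bias=-1
  edge (6, 20)→(2, 6): d=(-4,-14) top-left  bias=+0
    (9,3)@(19, 7): e=[-162,0,234] → ·  [on edge]
    (1,4)@(3, 9): e=[14,56,2] → █
    (2,4)@(5, 9): e=[-6,48,30] → ·
    (8,4)@(17, 9): e=[-126,0,198] → ·  [on edge]
    (1,5)@(3, 11): e=[30,48,-6] → ·
    (2,5)@(5, 11): e=[10,40,22] → █
    (3,5)@(7, 11): e=[-10,32,50] → ·
    (7,5)@(15, 11): e=[-90,0,162] → ·  [on edge]
    (2,6)@(5, 13): e=[26,32,14] → █
    (3,6)@(7, 13): e=[6,24,42] → █
    (4,6)@(9, 13): e=[-14,16,70] → ·
    (6,6)@(13, 13): e=[-54,0,126] → ·  [on edge]
    (5,7)@(11, 15): e=[-18,0,90] → ·  [on edge]
    (4,8)@(9, 17): e=[18,0,54] → ·  [on edge]
    (3,9)@(7, 19): e=[54,0,18] → ·  [on edge]
    (2,10)@(5, 21): e=[90,0,-18] → ·  [on edge]
  covered (8 px):
    · · · · · · · · · ·
    · · · · · · · · · ·
    · · · · · · · · · ·
    · · · · · · · · · ·
    · █ · · · · · · · ·
    · · █ · · · · · · ·
    · · █ █ · · · · · ·
    · · █ █ █ · · · · ·
    · · · █ · · · · · ·
    · · · · · · · · · ·
    · · · · · · · · · ·
T3:
  2·area = 52  (B↔C swapped to make it positive)
  edge (20, 16)→(17, 17): d=(-3,1) right/bottom  bias=-1
  edge (17, 17)→(10, 2): d=(-7,-15) top-left  bias=+0
  edge (10, 2)→(20, 16): d=(10,14) right/bottom  bias=-1
    (6,3)@(13, 7): e=[34,10,8] → █
    (7,3)@(15, 7): e=[32,40,-20] → ·
    (6,4)@(13, 9): e=[28,-4,28] → ·
    (7,4)@(15, 9): e=[26,26,0] → ·  [on edge]
    (7,5)@(15, 11): e=[20,12,20] → █
    (8,5)@(17, 11): e=[18,42,-8] → ·
    (7,6)@(15, 13): e=[14,-2,40] → ·
    (8,6)@(17, 13): e=[12,28,12] → █
    (9,6)@(19, 13): e=[10,58,-16] → ·
    (8,7)@(17, 15): e=[6,14,32] → █
    (9,7)@(19, 15): e=[4,44,4] → █
    (8,8)@(17, 17): e=[0,0,52] → ·  [on edge]
    (5,9)@(11, 19): e=[0,-104,156] → ·  [on edge]
    (2,10)@(5, 21): e=[0,-208,260] → ·  [on edge]
  covered (5 px):
    · · · · · · · · · ·
    · · · · · · · · · ·
    · · · · · · · · · ·
    · · · · · · █ · · ·
    · · · · · · · · · ·
    · · · · · · · █ · ·
    · · · · · · · · █ ·
    · · · · · · · · █ █
    · · · · · · · · · ·
    · · · · · · · · · ·
    · · · · · · · · · ·

Answer: [8,62,2]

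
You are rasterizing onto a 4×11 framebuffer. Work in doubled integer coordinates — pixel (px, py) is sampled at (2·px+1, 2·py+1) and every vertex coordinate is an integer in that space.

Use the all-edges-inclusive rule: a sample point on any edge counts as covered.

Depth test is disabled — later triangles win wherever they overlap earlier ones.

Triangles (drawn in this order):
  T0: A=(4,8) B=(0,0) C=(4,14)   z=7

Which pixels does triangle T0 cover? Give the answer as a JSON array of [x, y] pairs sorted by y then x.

T0:
  2·area = 24  (B↔C swapped to make it positive)
  edge (4, 8)→(4, 14): d=(0,6) inclusive
  edge (4, 14)→(0, 0): d=(-4,-14) inclusive
  edge (0, 0)→(4, 8): d=(4,8) inclusive
    (0,1)@(1, 3): e=[18,2,4] → #
    (1,1)@(3, 3): e=[6,30,-12] → ·
    (0,2)@(1, 5): e=[18,-6,12] → ·
    (1,3)@(3, 7): e=[6,14,4] → #
    (2,3)@(5, 7): e=[-6,42,-12] → ·
    (1,4)@(3, 9): e=[6,6,12] → #
    (2,4)@(5, 9): e=[-6,34,-4] → ·
    (1,5)@(3, 11): e=[6,-2,20] → ·
  covered (3 px):
    · · · ·
    # · · ·
    · · · ·
    · # · ·
    · # · ·
    · · · ·
    · · · ·
    · · · ·
    · · · ·
    · · · ·
    · · · ·

Final: [[0,1],[1,3],[1,4]]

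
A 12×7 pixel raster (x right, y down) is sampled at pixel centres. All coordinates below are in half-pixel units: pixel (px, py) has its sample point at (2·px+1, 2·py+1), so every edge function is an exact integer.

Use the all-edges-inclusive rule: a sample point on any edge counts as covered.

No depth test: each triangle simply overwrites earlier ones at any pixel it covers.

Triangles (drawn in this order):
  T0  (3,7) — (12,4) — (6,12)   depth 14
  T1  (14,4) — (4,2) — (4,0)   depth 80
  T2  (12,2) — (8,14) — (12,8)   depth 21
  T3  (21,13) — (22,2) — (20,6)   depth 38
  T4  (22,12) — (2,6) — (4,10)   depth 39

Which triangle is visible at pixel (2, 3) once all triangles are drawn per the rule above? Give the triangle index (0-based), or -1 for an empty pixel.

T0:
  2·area = 54
  edge (3, 7)→(12, 4): d=(9,-3) inclusive
  edge (12, 4)→(6, 12): d=(-6,8) inclusive
  edge (6, 12)→(3, 7): d=(-3,-5) inclusive
    (10,0)@(21, 1): e=[0,-54,108] → ·  [on edge]
    (7,1)@(15, 3): e=[0,-18,72] → ·  [on edge]
    (4,2)@(9, 5): e=[0,18,36] → █  [on edge]
    (5,2)@(11, 5): e=[6,2,46] → █
    (6,2)@(13, 5): e=[12,-14,56] → ·
    (1,3)@(3, 7): e=[0,54,0] → █  [on edge]
    (2,3)@(5, 7): e=[6,38,10] → █
    (3,3)@(7, 7): e=[12,22,20] → █
    (5,3)@(11, 7): e=[24,-10,40] → ·
    (1,4)@(3, 9): e=[18,42,-6] → ·
    (2,4)@(5, 9): e=[24,26,4] → █
    (4,4)@(9, 9): e=[36,-6,24] → ·
  covered (8 px):
    · · · · · · · · · · · ·
    · · · · · · · · · · · ·
    · · · · █ █ · · · · · ·
    · █ █ █ █ · · · · · · ·
    · · █ █ · · · · · · · ·
    · · · · · · · · · · · ·
    · · · · · · · · · · · ·
T1:
  2·area = 20
  edge (14, 4)→(4, 2): d=(-10,-2) inclusive
  edge (4, 2)→(4, 0): d=(0,-2) inclusive
  edge (4, 0)→(14, 4): d=(10,4) inclusive
    (2,0)@(5, 1): e=[12,2,6] → █
    (3,0)@(7, 1): e=[16,6,-2] → ·
    (2,1)@(5, 3): e=[-8,2,26] → ·
    (4,1)@(9, 3): e=[0,10,10] → █  [on edge]
    (5,1)@(11, 3): e=[4,14,2] → █
    (6,1)@(13, 3): e=[8,18,-6] → ·
    (4,2)@(9, 5): e=[-20,10,30] → ·
    (5,2)@(11, 5): e=[-16,14,22] → ·
    (9,2)@(19, 5): e=[0,30,-10] → ·  [on edge]
  covered (3 px):
    · · █ · · · · · · · · ·
    · · · · █ █ · · · · · ·
    · · · · · · · · · · · ·
    · · · · · · · · · · · ·
    · · · · · · · · · · · ·
    · · · · · · · · · · · ·
    · · · · · · · · · · · ·
T2:
  2·area = 24  (B↔C swapped to make it positive)
  edge (12, 2)→(12, 8): d=(0,6) inclusive
  edge (12, 8)→(8, 14): d=(-4,6) inclusive
  edge (8, 14)→(12, 2): d=(4,-12) inclusive
    (5,2)@(11, 5): e=[6,18,0] → █  [on edge]
    (6,2)@(13, 5): e=[-6,6,24] → ·
    (5,3)@(11, 7): e=[6,10,8] → █
    (6,3)@(13, 7): e=[-6,-2,32] → ·
    (5,4)@(11, 9): e=[6,2,16] → █
    (6,4)@(13, 9): e=[-6,-10,40] → ·
    (4,5)@(9, 11): e=[18,6,0] → █  [on edge]
    (5,5)@(11, 11): e=[6,-6,24] → ·
    (4,6)@(9, 13): e=[18,-2,8] → ·
  covered (4 px):
    · · · · · · · · · · · ·
    · · · · · · · · · · · ·
    · · · · · █ · · · · · ·
    · · · · · █ · · · · · ·
    · · · · · █ · · · · · ·
    · · · · █ · · · · · · ·
    · · · · · · · · · · · ·
T3:
  2·area = 18  (B↔C swapped to make it positive)
  edge (21, 13)→(20, 6): d=(-1,-7) inclusive
  edge (20, 6)→(22, 2): d=(2,-4) inclusive
  edge (22, 2)→(21, 13): d=(-1,11) inclusive
    (10,2)@(21, 5): e=[8,2,8] → █
    (11,2)@(23, 5): e=[22,10,-14] → ·
    (10,3)@(21, 7): e=[6,6,6] → █
    (11,3)@(23, 7): e=[20,14,-16] → ·
    (10,4)@(21, 9): e=[4,10,4] → █
    (11,4)@(23, 9): e=[18,18,-18] → ·
    (10,5)@(21, 11): e=[2,14,2] → █
    (11,5)@(23, 11): e=[16,22,-20] → ·
    (10,6)@(21, 13): e=[0,18,0] → █  [on edge]
    (11,6)@(23, 13): e=[14,26,-22] → ·
  covered (5 px):
    · · · · · · · · · · · ·
    · · · · · · · · · · · ·
    · · · · · · · · · · █ ·
    · · · · · · · · · · █ ·
    · · · · · · · · · · █ ·
    · · · · · · · · · · █ ·
    · · · · · · · · · · █ ·
T4:
  2·area = 68  (B↔C swapped to make it positive)
  edge (22, 12)→(4, 10): d=(-18,-2) inclusive
  edge (4, 10)→(2, 6): d=(-2,-4) inclusive
  edge (2, 6)→(22, 12): d=(20,6) inclusive
    (1,3)@(3, 7): e=[52,2,14] → █
    (2,3)@(5, 7): e=[56,10,2] → █
    (3,3)@(7, 7): e=[60,18,-10] → ·
    (1,4)@(3, 9): e=[16,-2,54] → ·
    (2,4)@(5, 9): e=[20,6,42] → █
    (3,4)@(7, 9): e=[24,14,30] → █
    (4,4)@(9, 9): e=[28,22,18] → █
    (5,4)@(11, 9): e=[32,30,6] → █
    (6,4)@(13, 9): e=[36,38,-6] → ·
    (2,5)@(5, 11): e=[-16,2,82] → ·
    (3,5)@(7, 11): e=[-12,10,70] → ·
    (4,5)@(9, 11): e=[-8,18,58] → ·
    (6,5)@(13, 11): e=[0,34,34] → █  [on edge]
  covered (9 px):
    · · · · · · · · · · · ·
    · · · · · · · · · · · ·
    · · · · · · · · · · · ·
    · █ █ · · · · · · · · ·
    · · █ █ █ █ · · · · · ·
    · · · · · · █ █ █ · · ·
    · · · · · · · · · · · ·

Z-buffer (winner per pixel, '.' = empty):
  . . 1 . . . . . . . . .
  . . . . 1 1 . . . . . .
  . . . . 0 2 . . . . 3 .
  . 4 4 0 0 2 . . . . 3 .
  . . 4 4 4 4 . . . . 3 .
  . . . . 2 . 4 4 4 . 3 .
  . . . . . . . . . . 3 .

Result: 4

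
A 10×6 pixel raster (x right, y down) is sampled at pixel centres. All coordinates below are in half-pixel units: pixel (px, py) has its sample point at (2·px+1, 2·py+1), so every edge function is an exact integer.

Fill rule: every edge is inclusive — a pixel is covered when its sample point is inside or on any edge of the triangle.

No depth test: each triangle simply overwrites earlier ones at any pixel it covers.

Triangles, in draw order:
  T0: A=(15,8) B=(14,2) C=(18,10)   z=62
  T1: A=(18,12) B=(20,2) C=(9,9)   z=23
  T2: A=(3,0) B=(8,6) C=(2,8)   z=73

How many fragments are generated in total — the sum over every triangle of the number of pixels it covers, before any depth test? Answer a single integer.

T0:
  2·area = 16
  edge (15, 8)→(14, 2): d=(-1,-6) inclusive
  edge (14, 2)→(18, 10): d=(4,8) inclusive
  edge (18, 10)→(15, 8): d=(-3,-2) inclusive
    (7,2)@(15, 5): e=[3,4,9] → X
    (8,2)@(17, 5): e=[15,-12,13] → .
    (7,3)@(15, 7): e=[1,12,3] → X
    (8,3)@(17, 7): e=[13,-4,7] → .
    (7,4)@(15, 9): e=[-1,20,-3] → .
    (8,4)@(17, 9): e=[11,4,1] → X
    (9,4)@(19, 9): e=[23,-12,5] → .
    (8,5)@(17, 11): e=[9,12,-5] → .
  covered (3 px):
    . . . . . . . . . .
    . . . . . . . . . .
    . . . . . . . X . .
    . . . . . . . X . .
    . . . . . . . . X .
    . . . . . . . . . .
T1:
  2·area = 96  (B↔C swapped to make it positive)
  edge (18, 12)→(9, 9): d=(-9,-3) inclusive
  edge (9, 9)→(20, 2): d=(11,-7) inclusive
  edge (20, 2)→(18, 12): d=(-2,10) inclusive
    (9,1)@(19, 3): e=[84,4,8] → X
    (8,2)@(17, 5): e=[60,12,24] → X
    (1,3)@(3, 7): e=[0,-64,160] → .  [on edge]
    (6,3)@(13, 7): e=[30,6,60] → X
    (7,3)@(15, 7): e=[36,20,40] → X
    (9,3)@(19, 7): e=[48,48,0] → X  [on edge]
    (4,4)@(9, 9): e=[0,0,96] → X  [on edge]
    (5,4)@(11, 9): e=[6,14,76] → X
    (9,4)@(19, 9): e=[30,70,-4] → .
    (4,5)@(9, 11): e=[-18,22,92] → .
    (5,5)@(11, 11): e=[-12,36,72] → .
    (6,5)@(13, 11): e=[-6,50,52] → .
    (7,5)@(15, 11): e=[0,64,32] → X  [on edge]
  covered (14 px):
    . . . . . . . . . .
    . . . . . . . . . X
    . . . . . . . . X X
    . . . . . . X X X X
    . . . . X X X X X .
    . . . . . . . X X .
T2:
  2·area = 46
  edge (3, 0)→(8, 6): d=(5,6) inclusive
  edge (8, 6)→(2, 8): d=(-6,2) inclusive
  edge (2, 8)→(3, 0): d=(1,-8) inclusive
    (1,0)@(3, 1): e=[5,40,1] → X
    (2,0)@(5, 1): e=[-7,36,17] → .
    (1,1)@(3, 3): e=[15,28,3] → X
    (2,1)@(5, 3): e=[3,24,19] → X
    (3,1)@(7, 3): e=[-9,20,35] → .
    (8,1)@(17, 3): e=[-69,0,115] → .  [on edge]
    (1,2)@(3, 5): e=[25,16,5] → X
    (3,2)@(7, 5): e=[1,8,37] → X
    (4,2)@(9, 5): e=[-11,4,53] → .
    (5,2)@(11, 5): e=[-23,0,69] → .  [on edge]
    (1,3)@(3, 7): e=[35,4,7] → X
    (2,3)@(5, 7): e=[23,0,23] → X  [on edge]
  covered (8 px):
    . X . . . . . . . .
    . X X . . . . . . .
    . X X X . . . . . .
    . X X . . . . . . .
    . . . . . . . . . .
    . . . . . . . . . .

Result: 25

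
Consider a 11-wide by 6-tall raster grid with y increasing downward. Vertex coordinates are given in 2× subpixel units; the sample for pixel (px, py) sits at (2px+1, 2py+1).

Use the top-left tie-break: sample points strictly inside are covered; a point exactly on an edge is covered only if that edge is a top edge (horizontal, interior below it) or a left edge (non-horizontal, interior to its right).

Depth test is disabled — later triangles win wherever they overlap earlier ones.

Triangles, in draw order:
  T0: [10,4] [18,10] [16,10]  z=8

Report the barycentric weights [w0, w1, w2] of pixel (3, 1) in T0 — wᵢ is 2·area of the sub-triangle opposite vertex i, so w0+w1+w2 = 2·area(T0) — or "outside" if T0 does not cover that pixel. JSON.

T0:
  2·area = 12
  edge (10, 4)→(18, 10): d=(8,6) right/bottom  bias=-1
  edge (18, 10)→(16, 10): d=(-2,0) right/bottom  bias=-1
  edge (16, 10)→(10, 4): d=(-6,-6) top-left  bias=+0
    (3,0)@(7, 1): e=[-6,18,0] → ·  [on edge]
    (4,1)@(9, 3): e=[-2,14,0] → ·  [on edge]
    (5,2)@(11, 5): e=[2,10,0] → #  [on edge]
    (6,2)@(13, 5): e=[-10,10,12] → ·
    (5,3)@(11, 7): e=[18,6,-12] → ·
    (6,3)@(13, 7): e=[6,6,0] → #  [on edge]
    (7,3)@(15, 7): e=[-6,6,12] → ·
    (6,4)@(13, 9): e=[22,2,-12] → ·
    (7,4)@(15, 9): e=[10,2,0] → #  [on edge]
    (8,4)@(17, 9): e=[-2,2,12] → ·
    (7,5)@(15, 11): e=[26,-2,-12] → ·
    (8,5)@(17, 11): e=[14,-2,0] → ·  [on edge]
  covered (3 px):
    · · · · · · · · · · ·
    · · · · · · · · · · ·
    · · · · · # · · · · ·
    · · · · · · # · · · ·
    · · · · · · · # · · ·
    · · · · · · · · · · ·

Result: "outside"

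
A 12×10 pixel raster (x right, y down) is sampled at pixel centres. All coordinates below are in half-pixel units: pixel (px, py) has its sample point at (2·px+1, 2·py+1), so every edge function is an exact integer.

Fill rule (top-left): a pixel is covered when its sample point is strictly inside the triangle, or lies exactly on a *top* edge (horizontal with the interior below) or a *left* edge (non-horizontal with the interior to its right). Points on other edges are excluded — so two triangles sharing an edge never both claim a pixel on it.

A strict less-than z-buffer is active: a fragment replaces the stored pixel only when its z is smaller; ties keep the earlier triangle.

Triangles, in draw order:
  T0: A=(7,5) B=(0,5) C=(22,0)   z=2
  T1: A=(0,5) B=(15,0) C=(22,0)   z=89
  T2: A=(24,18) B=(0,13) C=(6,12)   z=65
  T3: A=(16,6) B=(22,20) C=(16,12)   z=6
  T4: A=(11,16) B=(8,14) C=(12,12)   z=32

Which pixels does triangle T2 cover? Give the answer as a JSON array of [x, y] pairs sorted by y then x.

T0:
  2·area = 35
  edge (7, 5)→(0, 5): d=(-7,0) right/bottom  bias=-1
  edge (0, 5)→(22, 0): d=(22,-5) top-left  bias=+0
  edge (22, 0)→(7, 5): d=(-15,5) right/bottom  bias=-1
    (9,0)@(19, 1): e=[28,7,0] → .  [on edge]
    (4,1)@(9, 3): e=[14,1,20] → X
    (5,1)@(11, 3): e=[14,11,10] → X
    (6,1)@(13, 3): e=[14,21,0] → .  [on edge]
    (0,2)@(1, 5): e=[0,5,30] → .  [on edge]
    (1,2)@(3, 5): e=[0,15,20] → .  [on edge]
    (2,2)@(5, 5): e=[0,25,10] → .  [on edge]
    (3,2)@(7, 5): e=[0,35,0] → .  [on edge]
    (4,2)@(9, 5): e=[0,45,-10] → .  [on edge]
    (5,2)@(11, 5): e=[0,55,-20] → .  [on edge]
    (6,2)@(13, 5): e=[0,65,-30] → .  [on edge]
    (7,2)@(15, 5): e=[0,75,-40] → .  [on edge]
    (8,2)@(17, 5): e=[0,85,-50] → .  [on edge]
    (9,2)@(19, 5): e=[0,95,-60] → .  [on edge]
    (10,2)@(21, 5): e=[0,105,-70] → .  [on edge]
    (11,2)@(23, 5): e=[0,115,-80] → .  [on edge]
    (0,3)@(1, 7): e=[-14,49,0] → .  [on edge]
  covered (2 px):
    . . . . . . . . . . . .
    . . . . X X . . . . . .
    . . . . . . . . . . . .
    . . . . . . . . . . . .
    . . . . . . . . . . . .
    . . . . . . . . . . . .
    . . . . . . . . . . . .
    . . . . . . . . . . . .
    . . . . . . . . . . . .
    . . . . . . . . . . . .
T1:
  2·area = 35
  edge (0, 5)→(15, 0): d=(15,-5) top-left  bias=+0
  edge (15, 0)→(22, 0): d=(7,0) top-left  bias=+0
  edge (22, 0)→(0, 5): d=(-22,5) right/bottom  bias=-1
    (6,0)@(13, 1): e=[5,7,23] → X
    (7,0)@(15, 1): e=[15,7,13] → X
    (8,0)@(17, 1): e=[25,7,3] → X
    (9,0)@(19, 1): e=[35,7,-7] → .
    (3,1)@(7, 3): e=[5,21,9] → X
    (4,1)@(9, 3): e=[15,21,-1] → .
    (6,1)@(13, 3): e=[35,21,-21] → .
    (7,1)@(15, 3): e=[45,21,-31] → .
    (8,1)@(17, 3): e=[55,21,-41] → .
    (3,2)@(7, 5): e=[35,35,-35] → .
  covered (4 px):
    . . . . . . X X X . . .
    . . . X . . . . . . . .
    . . . . . . . . . . . .
    . . . . . . . . . . . .
    . . . . . . . . . . . .
    . . . . . . . . . . . .
    . . . . . . . . . . . .
    . . . . . . . . . . . .
    . . . . . . . . . . . .
    . . . . . . . . . . . .
T2:
  2·area = 54
  edge (24, 18)→(0, 13): d=(-24,-5) top-left  bias=+0
  edge (0, 13)→(6, 12): d=(6,-1) top-left  bias=+0
  edge (6, 12)→(24, 18): d=(18,6) right/bottom  bias=-1
    (1,5)@(3, 11): e=[63,-9,0] → .  [on edge]
    (0,6)@(1, 13): e=[5,1,48] → X
    (1,6)@(3, 13): e=[15,3,36] → X
    (2,6)@(5, 13): e=[25,5,24] → X
    (3,6)@(7, 13): e=[35,7,12] → X
    (4,6)@(9, 13): e=[45,9,0] → .  [on edge]
    (0,7)@(1, 15): e=[-43,13,84] → .
    (1,7)@(3, 15): e=[-33,15,72] → .
    (2,7)@(5, 15): e=[-23,17,60] → .
    (3,7)@(7, 15): e=[-13,19,48] → .
    (5,7)@(11, 15): e=[7,23,24] → X
    (6,7)@(13, 15): e=[17,25,12] → X
    (7,7)@(15, 15): e=[27,27,0] → .  [on edge]
    (10,8)@(21, 17): e=[9,45,0] → .  [on edge]
  covered (6 px):
    . . . . . . . . . . . .
    . . . . . . . . . . . .
    . . . . . . . . . . . .
    . . . . . . . . . . . .
    . . . . . . . . . . . .
    . . . . . . . . . . . .
    X X X X . . . . . . . .
    . . . . . X X . . . . .
    . . . . . . . . . . . .
    . . . . . . . . . . . .
T3:
  2·area = 36
  edge (16, 6)→(22, 20): d=(6,14) right/bottom  bias=-1
  edge (22, 20)→(16, 12): d=(-6,-8) top-left  bias=+0
  edge (16, 12)→(16, 6): d=(0,-6) top-left  bias=+0
    (8,4)@(17, 9): e=[4,26,6] → X
    (9,4)@(19, 9): e=[-24,42,18] → .
    (8,5)@(17, 11): e=[16,14,6] → X
    (9,5)@(19, 11): e=[-12,30,18] → .
    (8,6)@(17, 13): e=[28,2,6] → X
    (9,6)@(19, 13): e=[0,18,18] → .  [on edge]
    (8,7)@(17, 15): e=[40,-10,6] → .
    (9,7)@(19, 15): e=[12,6,18] → X
    (10,7)@(21, 15): e=[-16,22,30] → .
    (9,8)@(19, 17): e=[24,-6,18] → .
  covered (4 px):
    . . . . . . . . . . . .
    . . . . . . . . . . . .
    . . . . . . . . . . . .
    . . . . . . . . . . . .
    . . . . . . . . X . . .
    . . . . . . . . X . . .
    . . . . . . . . X . . .
    . . . . . . . . . X . .
    . . . . . . . . . . . .
    . . . . . . . . . . . .
T4:
  2·area = 14
  edge (11, 16)→(8, 14): d=(-3,-2) top-left  bias=+0
  edge (8, 14)→(12, 12): d=(4,-2) top-left  bias=+0
  edge (12, 12)→(11, 16): d=(-1,4) right/bottom  bias=-1
    (5,6)@(11, 13): e=[9,2,3] → X
    (6,6)@(13, 13): e=[13,6,-5] → .
    (5,7)@(11, 15): e=[3,10,1] → X
    (6,7)@(13, 15): e=[7,14,-7] → .
    (5,8)@(11, 17): e=[-3,18,-1] → .
  covered (2 px):
    . . . . . . . . . . . .
    . . . . . . . . . . . .
    . . . . . . . . . . . .
    . . . . . . . . . . . .
    . . . . . . . . . . . .
    . . . . . . . . . . . .
    . . . . . X . . . . . .
    . . . . . X . . . . . .
    . . . . . . . . . . . .
    . . . . . . . . . . . .

Result: [[0,6],[1,6],[2,6],[3,6],[5,7],[6,7]]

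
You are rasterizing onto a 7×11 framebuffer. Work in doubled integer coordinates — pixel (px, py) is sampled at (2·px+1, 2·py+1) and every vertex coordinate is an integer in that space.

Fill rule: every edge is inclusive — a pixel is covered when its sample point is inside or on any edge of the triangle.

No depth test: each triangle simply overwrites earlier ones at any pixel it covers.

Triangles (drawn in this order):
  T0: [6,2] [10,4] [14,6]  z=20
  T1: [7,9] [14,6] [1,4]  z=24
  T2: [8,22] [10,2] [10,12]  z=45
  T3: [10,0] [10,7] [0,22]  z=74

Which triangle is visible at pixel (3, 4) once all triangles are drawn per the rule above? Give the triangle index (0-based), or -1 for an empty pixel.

T0:
  degenerate (2·area = 0) — covers nothing
T1:
  2·area = 53  (B↔C swapped to make it positive)
  edge (7, 9)→(1, 4): d=(-6,-5) inclusive
  edge (1, 4)→(14, 6): d=(13,2) inclusive
  edge (14, 6)→(7, 9): d=(-7,3) inclusive
    (1,2)@(3, 5): e=[4,9,40] → █
    (2,2)@(5, 5): e=[14,5,34] → █
    (3,2)@(7, 5): e=[24,1,28] → █
    (4,2)@(9, 5): e=[34,-3,22] → ·
    (1,3)@(3, 7): e=[-8,35,26] → ·
    (2,3)@(5, 7): e=[2,31,20] → █
    (4,3)@(9, 7): e=[22,23,8] → █
    (5,3)@(11, 7): e=[32,19,2] → █
    (6,3)@(13, 7): e=[42,15,-4] → ·
    (2,4)@(5, 9): e=[-10,57,6] → ·
    (3,4)@(7, 9): e=[0,53,0] → █  [on edge]
    (4,4)@(9, 9): e=[10,49,-6] → ·
  covered (8 px):
    · · · · · · ·
    · · · · · · ·
    · █ █ █ · · ·
    · · █ █ █ █ ·
    · · · █ · · ·
    · · · · · · ·
    · · · · · · ·
    · · · · · · ·
    · · · · · · ·
    · · · · · · ·
    · · · · · · ·
T2:
  2·area = 20
  edge (8, 22)→(10, 2): d=(2,-20) inclusive
  edge (10, 2)→(10, 12): d=(0,10) inclusive
  edge (10, 12)→(8, 22): d=(-2,10) inclusive
    (5,3)@(11, 7): e=[30,-10,0] → ·  [on edge]
    (4,6)@(9, 13): e=[2,10,8] → █
    (5,6)@(11, 13): e=[42,-10,-12] → ·
    (4,7)@(9, 15): e=[6,10,4] → █
    (5,7)@(11, 15): e=[46,-10,-16] → ·
    (4,8)@(9, 17): e=[10,10,0] → █  [on edge]
    (5,8)@(11, 17): e=[50,-10,-20] → ·
    (4,9)@(9, 19): e=[14,10,-4] → ·
  covered (3 px):
    · · · · · · ·
    · · · · · · ·
    · · · · · · ·
    · · · · · · ·
    · · · · · · ·
    · · · · · · ·
    · · · · █ · ·
    · · · · █ · ·
    · · · · █ · ·
    · · · · · · ·
    · · · · · · ·
T3:
  2·area = 70
  edge (10, 0)→(10, 7): d=(0,7) inclusive
  edge (10, 7)→(0, 22): d=(-10,15) inclusive
  edge (0, 22)→(10, 0): d=(10,-22) inclusive
    (4,1)@(9, 3): e=[7,55,8] → █
    (5,1)@(11, 3): e=[-7,25,52] → ·
    (4,2)@(9, 5): e=[7,35,28] → █
    (5,2)@(11, 5): e=[-7,5,72] → ·
    (3,3)@(7, 7): e=[21,45,4] → █
    (5,3)@(11, 7): e=[-7,-15,92] → ·
    (3,4)@(7, 9): e=[21,25,24] → █
    (4,4)@(9, 9): e=[7,-5,68] → ·
    (2,5)@(5, 11): e=[35,35,0] → █  [on edge]
    (4,5)@(9, 11): e=[7,-25,88] → ·
    (2,6)@(5, 13): e=[35,15,20] → █
    (3,6)@(7, 13): e=[21,-15,64] → ·
  covered (9 px):
    · · · · · · ·
    · · · · █ · ·
    · · · · █ · ·
    · · · █ █ · ·
    · · · █ · · ·
    · · █ █ · · ·
    · · █ · · · ·
    · · · · · · ·
    · █ · · · · ·
    · · · · · · ·
    · · · · · · ·

Z-buffer (winner per pixel, '.' = empty):
  . . . . . . .
  . . . . 3 . .
  . 1 1 1 3 . .
  . . 1 3 3 1 .
  . . . 3 . . .
  . . 3 3 . . .
  . . 3 . 2 . .
  . . . . 2 . .
  . 3 . . 2 . .
  . . . . . . .
  . . . . . . .

Answer: 3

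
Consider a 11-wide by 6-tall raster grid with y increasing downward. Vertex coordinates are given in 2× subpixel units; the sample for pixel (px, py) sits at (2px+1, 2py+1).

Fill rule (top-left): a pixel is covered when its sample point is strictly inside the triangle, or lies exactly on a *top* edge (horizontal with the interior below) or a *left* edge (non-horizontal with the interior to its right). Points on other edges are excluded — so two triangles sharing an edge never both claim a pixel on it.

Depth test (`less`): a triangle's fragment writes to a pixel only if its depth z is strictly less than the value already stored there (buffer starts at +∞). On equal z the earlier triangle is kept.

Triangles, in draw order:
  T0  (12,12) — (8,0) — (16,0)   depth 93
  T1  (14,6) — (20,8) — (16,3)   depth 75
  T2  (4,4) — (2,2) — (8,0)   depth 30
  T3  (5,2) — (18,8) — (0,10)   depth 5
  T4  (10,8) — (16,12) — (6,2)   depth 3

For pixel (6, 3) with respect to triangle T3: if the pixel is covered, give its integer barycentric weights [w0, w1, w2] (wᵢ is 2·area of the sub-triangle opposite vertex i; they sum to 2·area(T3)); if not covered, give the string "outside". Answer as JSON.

T0:
  2·area = 96
  edge (12, 12)→(8, 0): d=(-4,-12) top-left  bias=+0
  edge (8, 0)→(16, 0): d=(8,0) top-left  bias=+0
  edge (16, 0)→(12, 12): d=(-4,12) right/bottom  bias=-1
    (4,0)@(9, 1): e=[8,8,80] → █
    (5,0)@(11, 1): e=[32,8,56] → █
    (6,0)@(13, 1): e=[56,8,32] → █
    (7,0)@(15, 1): e=[80,8,8] → █
    (8,0)@(17, 1): e=[104,8,-16] → ·
    (4,1)@(9, 3): e=[0,24,72] → █  [on edge]
    (7,1)@(15, 3): e=[72,24,0] → ·  [on edge]
    (4,2)@(9, 5): e=[-8,40,64] → ·
    (5,2)@(11, 5): e=[16,40,40] → █
    (7,2)@(15, 5): e=[64,40,-8] → ·
    (5,3)@(11, 7): e=[8,56,32] → █
    (7,3)@(15, 7): e=[56,56,-16] → ·
    (5,4)@(11, 9): e=[0,72,24] → █  [on edge]
    (6,4)@(13, 9): e=[24,72,0] → ·  [on edge]
  covered (12 px):
    · · · · █ █ █ █ · · ·
    · · · · █ █ █ · · · ·
    · · · · · █ █ · · · ·
    · · · · · █ █ · · · ·
    · · · · · █ · · · · ·
    · · · · · · · · · · ·
T1:
  2·area = 22  (B↔C swapped to make it positive)
  edge (14, 6)→(16, 3): d=(2,-3) top-left  bias=+0
  edge (16, 3)→(20, 8): d=(4,5) right/bottom  bias=-1
  edge (20, 8)→(14, 6): d=(-6,-2) top-left  bias=+0
    (2,1)@(5, 3): e=[-33,55,0] → ·  [on edge]
    (5,2)@(11, 5): e=[-11,33,0] → ·  [on edge]
    (7,2)@(15, 5): e=[1,13,8] → █
    (8,2)@(17, 5): e=[7,3,12] → █
    (9,2)@(19, 5): e=[13,-7,16] → ·
    (7,3)@(15, 7): e=[5,21,-4] → ·
    (8,3)@(17, 7): e=[11,11,0] → █  [on edge]
    (9,3)@(19, 7): e=[17,1,4] → █
    (10,3)@(21, 7): e=[23,-9,8] → ·
    (8,4)@(17, 9): e=[15,19,-12] → ·
    (9,4)@(19, 9): e=[21,9,-8] → ·
  covered (4 px):
    · · · · · · · · · · ·
    · · · · · · · · · · ·
    · · · · · · · █ █ · ·
    · · · · · · · · █ █ ·
    · · · · · · · · · · ·
    · · · · · · · · · · ·
T2:
  2·area = 16
  edge (4, 4)→(2, 2): d=(-2,-2) top-left  bias=+0
  edge (2, 2)→(8, 0): d=(6,-2) top-left  bias=+0
  edge (8, 0)→(4, 4): d=(-4,4) right/bottom  bias=-1
    (0,0)@(1, 1): e=[0,-8,24] → ·  [on edge]
    (2,0)@(5, 1): e=[8,0,8] → █  [on edge]
    (3,0)@(7, 1): e=[12,4,0] → ·  [on edge]
    (1,1)@(3, 3): e=[0,8,8] → █  [on edge]
    (2,1)@(5, 3): e=[4,12,0] → ·  [on edge]
    (1,2)@(3, 5): e=[-4,20,0] → ·  [on edge]
    (2,2)@(5, 5): e=[0,24,-8] → ·  [on edge]
    (0,3)@(1, 7): e=[-12,28,0] → ·  [on edge]
    (3,3)@(7, 7): e=[0,40,-24] → ·  [on edge]
    (4,4)@(9, 9): e=[0,56,-40] → ·  [on edge]
    (5,5)@(11, 11): e=[0,72,-56] → ·  [on edge]
  covered (2 px):
    · · █ · · · · · · · ·
    · █ · · · · · · · · ·
    · · · · · · · · · · ·
    · · · · · · · · · · ·
    · · · · · · · · · · ·
    · · · · · · · · · · ·
T3:
  2·area = 134
  edge (5, 2)→(18, 8): d=(13,6) right/bottom  bias=-1
  edge (18, 8)→(0, 10): d=(-18,2) right/bottom  bias=-1
  edge (0, 10)→(5, 2): d=(5,-8) top-left  bias=+0
    (2,1)@(5, 3): e=[13,116,5] → █
    (3,1)@(7, 3): e=[1,112,21] → █
    (4,1)@(9, 3): e=[-11,108,37] → ·
    (2,2)@(5, 5): e=[39,80,15] → █
    (4,2)@(9, 5): e=[15,72,47] → █
    (5,2)@(11, 5): e=[3,68,63] → █
    (6,2)@(13, 5): e=[-9,64,79] → ·
    (1,3)@(3, 7): e=[77,48,9] → █
    (6,3)@(13, 7): e=[17,28,89] → █
    (7,3)@(15, 7): e=[5,24,105] → █
    (8,3)@(17, 7): e=[-7,20,121] → ·
    (0,4)@(1, 9): e=[115,16,3] → █
    (4,4)@(9, 9): e=[67,0,67] → ·  [on edge]
  covered (17 px):
    · · · · · · · · · · ·
    · · █ █ · · · · · · ·
    · · █ █ █ █ · · · · ·
    · █ █ █ █ █ █ █ · · ·
    █ █ █ █ · · · · · · ·
    · · · · · · · · · · ·
T4:
  2·area = 20  (B↔C swapped to make it positive)
  edge (10, 8)→(6, 2): d=(-4,-6) top-left  bias=+0
  edge (6, 2)→(16, 12): d=(10,10) right/bottom  bias=-1
  edge (16, 12)→(10, 8): d=(-6,-4) top-left  bias=+0
    (2,0)@(5, 1): e=[-2,0,22] → ·  [on edge]
    (3,1)@(7, 3): e=[2,0,18] → ·  [on edge]
    (4,2)@(9, 5): e=[6,0,14] → ·  [on edge]
    (5,3)@(11, 7): e=[10,0,10] → ·  [on edge]
    (6,4)@(13, 9): e=[14,0,6] → ·  [on edge]
    (7,5)@(15, 11): e=[18,0,2] → ·  [on edge]
  covered (0 px):
    · · · · · · · · · · ·
    · · · · · · · · · · ·
    · · · · · · · · · · ·
    · · · · · · · · · · ·
    · · · · · · · · · · ·
    · · · · · · · · · · ·

Answer: [28,89,17]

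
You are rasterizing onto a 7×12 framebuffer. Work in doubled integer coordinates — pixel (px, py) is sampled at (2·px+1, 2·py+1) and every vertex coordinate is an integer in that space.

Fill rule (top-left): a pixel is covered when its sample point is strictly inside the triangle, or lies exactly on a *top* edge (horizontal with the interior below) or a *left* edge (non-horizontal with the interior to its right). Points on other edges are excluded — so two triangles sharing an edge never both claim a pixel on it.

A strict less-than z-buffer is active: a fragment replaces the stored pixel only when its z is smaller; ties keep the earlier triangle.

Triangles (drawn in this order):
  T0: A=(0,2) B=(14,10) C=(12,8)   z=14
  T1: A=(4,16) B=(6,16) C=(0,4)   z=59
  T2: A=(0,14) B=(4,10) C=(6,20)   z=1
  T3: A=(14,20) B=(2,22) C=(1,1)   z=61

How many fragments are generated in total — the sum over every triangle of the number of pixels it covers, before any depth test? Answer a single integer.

T0:
  2·area = 12  (B↔C swapped to make it positive)
  edge (0, 2)→(12, 8): d=(12,6) right/bottom  bias=-1
  edge (12, 8)→(14, 10): d=(2,2) right/bottom  bias=-1
  edge (14, 10)→(0, 2): d=(-14,-8) top-left  bias=+0
    (2,0)@(5, 1): e=[-42,0,54] → .  [on edge]
    (3,1)@(7, 3): e=[-30,0,42] → .  [on edge]
    (4,2)@(9, 5): e=[-18,0,30] → .  [on edge]
    (4,3)@(9, 7): e=[6,4,2] → X
    (5,3)@(11, 7): e=[-6,0,18] → .  [on edge]
    (4,4)@(9, 9): e=[30,8,-26] → .
    (6,4)@(13, 9): e=[6,0,6] → .  [on edge]
  covered (1 px):
    . . . . . . .
    . . . . . . .
    . . . . . . .
    . . . . X . .
    . . . . . . .
    . . . . . . .
    . . . . . . .
    . . . . . . .
    . . . . . . .
    . . . . . . .
    . . . . . . .
    . . . . . . .
T1:
  2·area = 24  (B↔C swapped to make it positive)
  edge (4, 16)→(0, 4): d=(-4,-12) top-left  bias=+0
  edge (0, 4)→(6, 16): d=(6,12) right/bottom  bias=-1
  edge (6, 16)→(4, 16): d=(-2,0) right/bottom  bias=-1
    (0,3)@(1, 7): e=[0,6,18] → X  [on edge]
    (1,3)@(3, 7): e=[24,-18,18] → .
    (0,4)@(1, 9): e=[-8,18,14] → .
    (1,5)@(3, 11): e=[8,6,10] → X
    (2,5)@(5, 11): e=[32,-18,10] → .
    (1,6)@(3, 13): e=[0,18,6] → X  [on edge]
    (2,6)@(5, 13): e=[24,-6,6] → .
    (1,7)@(3, 15): e=[-8,30,2] → .
    (2,7)@(5, 15): e=[16,6,2] → X
    (3,7)@(7, 15): e=[40,-18,2] → .
    (2,8)@(5, 17): e=[8,18,-2] → .
    (2,9)@(5, 19): e=[0,30,-6] → .  [on edge]
  covered (4 px):
    . . . . . . .
    . . . . . . .
    . . . . . . .
    X . . . . . .
    . . . . . . .
    . X . . . . .
    . X . . . . .
    . . X . . . .
    . . . . . . .
    . . . . . . .
    . . . . . . .
    . . . . . . .
T2:
  2·area = 48
  edge (0, 14)→(4, 10): d=(4,-4) top-left  bias=+0
  edge (4, 10)→(6, 20): d=(2,10) right/bottom  bias=-1
  edge (6, 20)→(0, 14): d=(-6,-6) top-left  bias=+0
    (6,0)@(13, 1): e=[0,-108,156] → .  [on edge]
    (5,1)@(11, 3): e=[0,-84,132] → .  [on edge]
    (1,2)@(3, 5): e=[-24,0,72] → .  [on edge]
    (4,2)@(9, 5): e=[0,-60,108] → .  [on edge]
    (3,3)@(7, 7): e=[0,-36,84] → .  [on edge]
    (2,4)@(5, 9): e=[0,-12,60] → .  [on edge]
    (1,5)@(3, 11): e=[0,12,36] → X  [on edge]
    (2,5)@(5, 11): e=[8,-8,48] → .
    (0,6)@(1, 13): e=[0,36,12] → X  [on edge]
    (2,6)@(5, 13): e=[16,-4,36] → .
    (0,7)@(1, 15): e=[8,40,0] → X  [on edge]
    (2,7)@(5, 15): e=[24,0,24] → .  [on edge]
    (1,8)@(3, 17): e=[24,24,0] → X  [on edge]
    (2,9)@(5, 19): e=[40,8,0] → X  [on edge]
    (3,10)@(7, 21): e=[56,-8,0] → .  [on edge]
    (4,11)@(9, 23): e=[72,-24,0] → .  [on edge]
  covered (8 px):
    . . . . . . .
    . . . . . . .
    . . . . . . .
    . . . . . . .
    . . . . . . .
    . X . . . . .
    X X . . . . .
    X X . . . . .
    . X X . . . .
    . . X . . . .
    . . . . . . .
    . . . . . . .
T3:
  2·area = 254
  edge (14, 20)→(2, 22): d=(-12,2) right/bottom  bias=-1
  edge (2, 22)→(1, 1): d=(-1,-21) top-left  bias=+0
  edge (1, 1)→(14, 20): d=(13,19) right/bottom  bias=-1
    (0,0)@(1, 1): e=[254,0,0] → .  [on edge]
    (1,2)@(3, 5): e=[202,38,14] → X
    (2,2)@(5, 5): e=[198,80,-24] → .
    (1,3)@(3, 7): e=[178,36,40] → X
    (2,3)@(5, 7): e=[174,78,2] → X
    (3,3)@(7, 7): e=[170,120,-36] → .
    (1,4)@(3, 9): e=[154,34,66] → X
    (3,4)@(7, 9): e=[146,118,-10] → .
    (1,5)@(3, 11): e=[130,32,92] → X
    (3,5)@(7, 11): e=[122,116,16] → X
    (4,5)@(9, 11): e=[118,158,-22] → .
    (1,6)@(3, 13): e=[106,30,118] → X
  covered (30 px):
    . . . . . . .
    . . . . . . .
    . X . . . . .
    . X X . . . .
    . X X . . . .
    . X X X . . .
    . X X X X . .
    . X X X X . .
    . X X X X X .
    . X X X X X X
    . X X X . . .
    . . . . . . .

Result: 43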